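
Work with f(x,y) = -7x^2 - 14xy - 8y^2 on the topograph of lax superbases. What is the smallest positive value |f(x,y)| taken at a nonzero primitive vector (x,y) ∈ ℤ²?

translate: b→0 (≡14 mod 14), so (7,14,8)→(7,0,1)
flip: (7,0,1)→(1,0,7)
reduced (well bottom): (1,0,7) with a≤c, −a<b≤a
well minimum |f| = |-1| = 1 (negative-definite)

1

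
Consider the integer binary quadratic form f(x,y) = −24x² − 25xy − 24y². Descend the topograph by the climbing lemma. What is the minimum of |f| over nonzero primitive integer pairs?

translate: b→-23 (≡25 mod 48), so (24,25,24)→(24,-23,23)
flip: (24,-23,23)→(23,23,24)
reduced (well bottom): (23,23,24) with a≤c, −a<b≤a
well minimum |f| = |-23| = 23 (negative-definite)

23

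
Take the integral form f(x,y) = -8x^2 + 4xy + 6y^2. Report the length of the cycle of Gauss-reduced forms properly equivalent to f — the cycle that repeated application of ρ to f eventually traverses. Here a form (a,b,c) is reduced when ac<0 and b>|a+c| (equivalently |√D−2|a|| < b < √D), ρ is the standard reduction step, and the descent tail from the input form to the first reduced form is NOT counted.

D = 208, ⌊√D⌋ = 14
river: ρ → (6,8,-6)
river: ρ → (-6,4,8)
river: ρ → (8,12,-2)
river: ρ → (-2,12,8)
river: ρ → (8,4,-6)
river: ρ → (-6,8,6)
river: ρ → (6,4,-8)
river: ρ → (-8,12,2)
river: ρ → (2,12,-8)
river: ρ → (-8,4,6)
ρ-cycle length = 10 (tail of 0 descent steps not counted)

10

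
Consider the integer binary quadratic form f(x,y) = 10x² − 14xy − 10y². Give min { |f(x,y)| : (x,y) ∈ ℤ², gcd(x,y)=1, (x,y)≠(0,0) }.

descent: ρ → (-10,14,10)  [lands on river]
river: ρ → (10,6,-14)
river: ρ → (-14,22,2)
river: ρ → (2,22,-14)
river: ρ → (-14,6,10)
river: ρ → (10,14,-10)
river: ρ → (-10,6,14)
river: ρ → (14,22,-2)
river: ρ → (-2,22,14)
river: ρ → (14,6,-10)
closes: descent 1, river 10
min |a| on river = 2

2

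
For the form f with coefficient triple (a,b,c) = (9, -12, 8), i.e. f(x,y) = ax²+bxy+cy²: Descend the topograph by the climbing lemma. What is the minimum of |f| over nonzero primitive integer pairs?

translate: b→6 (≡-12 mod 18), so (9,-12,8)→(9,6,5)
flip: (9,6,5)→(5,-6,9)
translate: b→4 (≡-6 mod 10), so (5,-6,9)→(5,4,8)
reduced (well bottom): (5,4,8) with a≤c, −a<b≤a
well minimum = a = 5

5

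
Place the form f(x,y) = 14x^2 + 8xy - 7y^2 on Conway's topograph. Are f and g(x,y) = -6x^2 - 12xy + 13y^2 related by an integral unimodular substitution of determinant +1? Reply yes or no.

D₁ = 456, D₂ = 456
river cycle of f (length 6): (-7, 20, 2), (2, 20, -7), (-7, 8, 14), (14, 20, -1), (-1, 20, 14), (14, 8, -7)
river cycle of g (length 10): (13, 12, -6), (-6, 12, 13), (13, 14, -5), (-5, 16, 10), (10, 4, -11), (-11, 18, 3), (3, 18, -11), (-11, 4, 10), (10, 16, -5), (-5, 14, 13)
cycles differ ⇒ inequivalent

no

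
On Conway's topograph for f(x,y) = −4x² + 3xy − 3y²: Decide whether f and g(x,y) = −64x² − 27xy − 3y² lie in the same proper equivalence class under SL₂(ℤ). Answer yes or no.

D₁ = -39, D₂ = -39
f is negative-definite; reduce −f:
−f: flip: (4,-3,3)→(3,3,4)
−f: reduced (well bottom): (3,3,4) with a≤c, −a<b≤a
flip sign back: reduced form of f is (-3,-3,-4)
g is negative-definite; reduce −g:
−g: flip: (64,27,3)→(3,-27,64)
−g: translate: b→3 (≡-27 mod 6), so (3,-27,64)→(3,3,4)
−g: reduced (well bottom): (3,3,4) with a≤c, −a<b≤a
flip sign back: reduced form of g is (-3,-3,-4)
reduced forms (-3, -3, -4) vs (-3, -3, -4) ⇒ equivalent

yes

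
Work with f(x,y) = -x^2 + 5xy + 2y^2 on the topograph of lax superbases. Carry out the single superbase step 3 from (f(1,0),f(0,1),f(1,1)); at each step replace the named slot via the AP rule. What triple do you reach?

start (-1,2,6) = (f(1,0),f(0,1),f(1,1))
replace slot 3: 2·((-1)+2) − 6 = -4 → (-1,2,-4)

-1,2,-4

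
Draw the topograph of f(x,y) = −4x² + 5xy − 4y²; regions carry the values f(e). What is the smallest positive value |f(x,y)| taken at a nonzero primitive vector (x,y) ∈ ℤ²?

translate: b→3 (≡-5 mod 8), so (4,-5,4)→(4,3,3)
flip: (4,3,3)→(3,-3,4)
translate: b→3 (≡-3 mod 6), so (3,-3,4)→(3,3,4)
reduced (well bottom): (3,3,4) with a≤c, −a<b≤a
well minimum |f| = |-3| = 3 (negative-definite)

3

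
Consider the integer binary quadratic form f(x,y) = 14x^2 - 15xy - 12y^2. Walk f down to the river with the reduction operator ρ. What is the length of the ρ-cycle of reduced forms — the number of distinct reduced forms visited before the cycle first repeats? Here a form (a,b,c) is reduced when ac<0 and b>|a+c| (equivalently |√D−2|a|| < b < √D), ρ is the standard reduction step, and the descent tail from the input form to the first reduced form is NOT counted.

D = 897, ⌊√D⌋ = 29
descent: ρ → (-12,15,14)  [lands on river]
river: ρ → (14,13,-13)
river: ρ → (-13,13,14)
river: ρ → (14,15,-12)
river: ρ → (-12,9,17)
river: ρ → (17,25,-4)
river: ρ → (-4,23,23)
river: ρ → (23,23,-4)
river: ρ → (-4,25,17)
river: ρ → (17,9,-12)
ρ-cycle length = 10 (tail of 1 descent step not counted)

10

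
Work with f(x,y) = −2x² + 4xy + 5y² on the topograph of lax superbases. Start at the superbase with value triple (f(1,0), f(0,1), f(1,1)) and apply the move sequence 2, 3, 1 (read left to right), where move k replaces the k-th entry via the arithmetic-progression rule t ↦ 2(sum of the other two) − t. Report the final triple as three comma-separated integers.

start (-2,5,7) = (f(1,0),f(0,1),f(1,1))
replace slot 2: 2·((-2)+7) − 5 = 5 → (-2,5,7)
replace slot 3: 2·((-2)+5) − 7 = -1 → (-2,5,-1)
replace slot 1: 2·(5+(-1)) − (-2) = 10 → (10,5,-1)

10,5,-1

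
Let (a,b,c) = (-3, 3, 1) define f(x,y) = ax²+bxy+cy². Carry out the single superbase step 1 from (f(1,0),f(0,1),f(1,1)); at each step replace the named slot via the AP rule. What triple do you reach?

start (-3,1,1) = (f(1,0),f(0,1),f(1,1))
replace slot 1: 2·(1+1) − (-3) = 7 → (7,1,1)

7,1,1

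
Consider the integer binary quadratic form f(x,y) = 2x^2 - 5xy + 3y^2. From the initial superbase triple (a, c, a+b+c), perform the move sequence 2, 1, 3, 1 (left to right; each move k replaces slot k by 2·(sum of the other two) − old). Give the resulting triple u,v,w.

start (2,3,0) = (f(1,0),f(0,1),f(1,1))
replace slot 2: 2·(2+0) − 3 = 1 → (2,1,0)
replace slot 1: 2·(1+0) − 2 = 0 → (0,1,0)
replace slot 3: 2·(0+1) − 0 = 2 → (0,1,2)
replace slot 1: 2·(1+2) − 0 = 6 → (6,1,2)

6,1,2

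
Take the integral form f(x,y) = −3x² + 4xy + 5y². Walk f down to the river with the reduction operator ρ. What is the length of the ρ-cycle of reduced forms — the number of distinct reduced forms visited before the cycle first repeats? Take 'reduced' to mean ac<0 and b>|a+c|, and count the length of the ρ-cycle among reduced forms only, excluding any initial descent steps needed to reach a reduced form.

D = 76, ⌊√D⌋ = 8
river: ρ → (5,6,-2)
river: ρ → (-2,6,5)
river: ρ → (5,4,-3)
river: ρ → (-3,8,1)
river: ρ → (1,8,-3)
river: ρ → (-3,4,5)
ρ-cycle length = 6 (tail of 0 descent steps not counted)

6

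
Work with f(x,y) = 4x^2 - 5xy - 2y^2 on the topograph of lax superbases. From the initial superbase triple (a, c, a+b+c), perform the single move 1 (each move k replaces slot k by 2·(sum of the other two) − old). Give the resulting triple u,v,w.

start (4,-2,-3) = (f(1,0),f(0,1),f(1,1))
replace slot 1: 2·((-2)+(-3)) − 4 = -14 → (-14,-2,-3)

-14,-2,-3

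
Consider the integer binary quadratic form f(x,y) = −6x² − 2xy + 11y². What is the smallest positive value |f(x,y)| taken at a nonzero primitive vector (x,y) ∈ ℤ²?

descent: ρ → (11,2,-6)
descent: ρ → (-6,10,7)  [lands on river]
river: ρ → (7,4,-9)
river: ρ → (-9,14,2)
river: ρ → (2,14,-9)
river: ρ → (-9,4,7)
river: ρ → (7,10,-6)
river: ρ → (-6,14,3)
river: ρ → (3,16,-1)
river: ρ → (-1,16,3)
river: ρ → (3,14,-6)
closes: descent 2, river 10
min |a| on river = 1

1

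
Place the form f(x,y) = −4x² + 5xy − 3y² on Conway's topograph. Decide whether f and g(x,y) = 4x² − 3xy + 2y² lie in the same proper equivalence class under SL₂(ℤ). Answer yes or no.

D₁ = -23, D₂ = -23
f is negative-definite; reduce −f:
−f: translate: b→3 (≡-5 mod 8), so (4,-5,3)→(4,3,2)
−f: flip: (4,3,2)→(2,-3,4)
−f: translate: b→1 (≡-3 mod 4), so (2,-3,4)→(2,1,3)
−f: reduced (well bottom): (2,1,3) with a≤c, −a<b≤a
flip sign back: reduced form of f is (-2,-1,-3)
g: flip: (4,-3,2)→(2,3,4)
g: translate: b→-1 (≡3 mod 4), so (2,3,4)→(2,-1,3)
g: reduced (well bottom): (2,-1,3) with a≤c, −a<b≤a
reduced forms (-2, -1, -3) vs (2, -1, 3) ⇒ inequivalent

no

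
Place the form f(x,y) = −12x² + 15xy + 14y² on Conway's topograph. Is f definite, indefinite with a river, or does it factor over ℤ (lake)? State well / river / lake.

D = b²−4ac = 15² − 4·(-12)·14 = 897
D > 0 non-square ⇒ indefinite ⇒ periodic river

river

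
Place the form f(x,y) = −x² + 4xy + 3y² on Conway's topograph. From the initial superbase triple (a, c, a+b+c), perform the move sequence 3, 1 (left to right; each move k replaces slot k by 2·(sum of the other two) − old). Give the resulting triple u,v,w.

start (-1,3,6) = (f(1,0),f(0,1),f(1,1))
replace slot 3: 2·((-1)+3) − 6 = -2 → (-1,3,-2)
replace slot 1: 2·(3+(-2)) − (-1) = 3 → (3,3,-2)

3,3,-2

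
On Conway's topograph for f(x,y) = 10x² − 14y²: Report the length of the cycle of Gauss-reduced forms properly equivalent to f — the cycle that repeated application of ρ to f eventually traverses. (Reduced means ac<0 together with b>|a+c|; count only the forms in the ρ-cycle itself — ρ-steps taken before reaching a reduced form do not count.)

D = 560, ⌊√D⌋ = 23
descent: ρ → (-14,0,10)
descent: ρ → (10,20,-4)  [lands on river]
river: ρ → (-4,20,10)
ρ-cycle length = 2 (tail of 2 descent steps not counted)

2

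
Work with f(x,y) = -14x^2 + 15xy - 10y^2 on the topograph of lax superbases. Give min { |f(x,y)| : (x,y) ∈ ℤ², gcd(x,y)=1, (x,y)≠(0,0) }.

translate: b→13 (≡-15 mod 28), so (14,-15,10)→(14,13,9)
flip: (14,13,9)→(9,-13,14)
translate: b→5 (≡-13 mod 18), so (9,-13,14)→(9,5,10)
reduced (well bottom): (9,5,10) with a≤c, −a<b≤a
well minimum |f| = |-9| = 9 (negative-definite)

9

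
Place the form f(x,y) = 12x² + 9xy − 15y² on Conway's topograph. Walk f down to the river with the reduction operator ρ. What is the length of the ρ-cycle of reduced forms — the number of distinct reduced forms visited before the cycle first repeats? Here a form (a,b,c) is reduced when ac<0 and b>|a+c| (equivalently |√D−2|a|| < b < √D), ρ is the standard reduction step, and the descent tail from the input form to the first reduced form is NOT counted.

D = 801, ⌊√D⌋ = 28
river: ρ → (-15,21,6)
river: ρ → (6,27,-3)
river: ρ → (-3,27,6)
river: ρ → (6,21,-15)
river: ρ → (-15,9,12)
river: ρ → (12,15,-12)
river: ρ → (-12,9,15)
river: ρ → (15,21,-6)
river: ρ → (-6,27,3)
river: ρ → (3,27,-6)
river: ρ → (-6,21,15)
river: ρ → (15,9,-12)
river: ρ → (-12,15,12)
river: ρ → (12,9,-15)
ρ-cycle length = 14 (tail of 0 descent steps not counted)

14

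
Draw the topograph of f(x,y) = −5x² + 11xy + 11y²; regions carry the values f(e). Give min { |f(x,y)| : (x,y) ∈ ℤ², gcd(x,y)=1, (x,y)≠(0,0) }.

river: ρ → (11,11,-5)
river: ρ → (-5,9,13)
river: ρ → (13,17,-1)
river: ρ → (-1,17,13)
river: ρ → (13,9,-5)
river: ρ → (-5,11,11)
closes: descent 0, river 6
min |a| on river = 1

1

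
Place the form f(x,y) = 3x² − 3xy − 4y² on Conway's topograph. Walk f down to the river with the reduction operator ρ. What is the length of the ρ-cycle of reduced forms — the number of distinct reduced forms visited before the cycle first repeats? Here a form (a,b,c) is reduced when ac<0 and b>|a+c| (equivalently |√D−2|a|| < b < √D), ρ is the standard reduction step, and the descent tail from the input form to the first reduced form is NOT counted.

D = 57, ⌊√D⌋ = 7
descent: ρ → (-4,3,3)  [lands on river]
river: ρ → (3,3,-4)
river: ρ → (-4,5,2)
river: ρ → (2,7,-1)
river: ρ → (-1,7,2)
river: ρ → (2,5,-4)
ρ-cycle length = 6 (tail of 1 descent step not counted)

6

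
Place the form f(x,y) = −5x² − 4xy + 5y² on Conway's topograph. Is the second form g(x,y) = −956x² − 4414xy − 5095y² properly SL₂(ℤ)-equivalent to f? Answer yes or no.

D₁ = 116, D₂ = 116
river cycle of f (length 10): (5, 4, -5), (-5, 6, 4), (4, 10, -1), (-1, 10, 4), (4, 6, -5), (-5, 4, 5), (5, 6, -4), (-4, 10, 1), (1, 10, -4), (-4, 6, 5)
river cycle of g (length 10): (-5, 6, 4), (4, 10, -1), (-1, 10, 4), (4, 6, -5), (-5, 4, 5), (5, 6, -4), (-4, 10, 1), (1, 10, -4), (-4, 6, 5), (5, 4, -5)
cycles coincide ⇒ equivalent

yes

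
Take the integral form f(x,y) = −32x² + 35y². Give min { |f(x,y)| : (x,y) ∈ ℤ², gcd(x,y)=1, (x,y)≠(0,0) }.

descent: ρ → (35,0,-32)
descent: ρ → (-32,64,3)  [lands on river]
river: ρ → (3,62,-53)
river: ρ → (-53,44,12)
river: ρ → (12,52,-37)
river: ρ → (-37,22,27)
river: ρ → (27,32,-32)
river: ρ → (-32,32,27)
river: ρ → (27,22,-37)
river: ρ → (-37,52,12)
river: ρ → (12,44,-53)
river: ρ → (-53,62,3)
river: ρ → (3,64,-32)
closes: descent 2, river 12
min |a| on river = 3

3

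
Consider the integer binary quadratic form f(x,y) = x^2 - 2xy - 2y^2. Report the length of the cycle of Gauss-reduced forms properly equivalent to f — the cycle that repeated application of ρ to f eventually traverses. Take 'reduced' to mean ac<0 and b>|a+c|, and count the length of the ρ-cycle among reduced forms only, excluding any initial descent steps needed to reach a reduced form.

D = 12, ⌊√D⌋ = 3
descent: ρ → (-2,2,1)  [lands on river]
river: ρ → (1,2,-2)
ρ-cycle length = 2 (tail of 1 descent step not counted)

2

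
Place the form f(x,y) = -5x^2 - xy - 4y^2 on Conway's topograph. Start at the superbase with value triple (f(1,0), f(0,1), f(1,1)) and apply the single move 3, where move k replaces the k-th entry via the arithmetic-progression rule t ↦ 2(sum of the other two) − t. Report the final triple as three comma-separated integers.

start (-5,-4,-10) = (f(1,0),f(0,1),f(1,1))
replace slot 3: 2·((-5)+(-4)) − (-10) = -8 → (-5,-4,-8)

-5,-4,-8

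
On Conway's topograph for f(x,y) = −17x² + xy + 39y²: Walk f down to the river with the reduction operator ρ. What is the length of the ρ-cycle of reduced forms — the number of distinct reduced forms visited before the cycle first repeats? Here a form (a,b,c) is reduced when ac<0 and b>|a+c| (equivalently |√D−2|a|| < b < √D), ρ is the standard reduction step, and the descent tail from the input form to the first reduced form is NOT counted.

D = 2653, ⌊√D⌋ = 51
descent: ρ → (39,-1,-17)
descent: ρ → (-17,35,21)  [lands on river]
river: ρ → (21,49,-3)
river: ρ → (-3,47,37)
river: ρ → (37,27,-13)
river: ρ → (-13,51,1)
river: ρ → (1,51,-13)
river: ρ → (-13,27,37)
river: ρ → (37,47,-3)
river: ρ → (-3,49,21)
river: ρ → (21,35,-17)
river: ρ → (-17,33,23)
river: ρ → (23,13,-27)
river: ρ → (-27,41,9)
river: ρ → (9,49,-7)
river: ρ → (-7,49,9)
river: ρ → (9,41,-27)
river: ρ → (-27,13,23)
river: ρ → (23,33,-17)
ρ-cycle length = 18 (tail of 2 descent steps not counted)

18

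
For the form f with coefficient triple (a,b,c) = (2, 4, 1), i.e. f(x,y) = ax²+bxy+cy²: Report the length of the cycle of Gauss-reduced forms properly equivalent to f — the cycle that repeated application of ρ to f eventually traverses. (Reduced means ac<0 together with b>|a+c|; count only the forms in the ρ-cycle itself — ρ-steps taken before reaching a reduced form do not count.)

D = 8, ⌊√D⌋ = 2
descent: ρ → (1,2,-1)  [lands on river]
river: ρ → (-1,2,1)
ρ-cycle length = 2 (tail of 1 descent step not counted)

2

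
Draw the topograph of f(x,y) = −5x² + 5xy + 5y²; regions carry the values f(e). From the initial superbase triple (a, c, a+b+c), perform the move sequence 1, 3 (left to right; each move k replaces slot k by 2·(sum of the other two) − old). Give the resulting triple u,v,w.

start (-5,5,5) = (f(1,0),f(0,1),f(1,1))
replace slot 1: 2·(5+5) − (-5) = 25 → (25,5,5)
replace slot 3: 2·(25+5) − 5 = 55 → (25,5,55)

25,5,55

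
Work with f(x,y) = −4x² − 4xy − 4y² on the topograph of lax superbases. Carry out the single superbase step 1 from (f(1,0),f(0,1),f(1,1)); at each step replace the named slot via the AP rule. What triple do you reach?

start (-4,-4,-12) = (f(1,0),f(0,1),f(1,1))
replace slot 1: 2·((-4)+(-12)) − (-4) = -28 → (-28,-4,-12)

-28,-4,-12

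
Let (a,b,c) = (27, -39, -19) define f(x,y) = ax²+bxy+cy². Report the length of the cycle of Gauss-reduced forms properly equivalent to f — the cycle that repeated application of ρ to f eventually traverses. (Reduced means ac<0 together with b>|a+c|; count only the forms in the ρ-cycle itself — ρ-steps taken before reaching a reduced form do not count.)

D = 3573, ⌊√D⌋ = 59
descent: ρ → (-19,39,27)  [lands on river]
river: ρ → (27,15,-31)
river: ρ → (-31,47,11)
river: ρ → (11,41,-43)
river: ρ → (-43,45,9)
river: ρ → (9,45,-43)
river: ρ → (-43,41,11)
river: ρ → (11,47,-31)
river: ρ → (-31,15,27)
river: ρ → (27,39,-19)
river: ρ → (-19,37,29)
river: ρ → (29,21,-27)
river: ρ → (-27,33,23)
river: ρ → (23,59,-1)
river: ρ → (-1,59,23)
river: ρ → (23,33,-27)
river: ρ → (-27,21,29)
river: ρ → (29,37,-19)
ρ-cycle length = 18 (tail of 1 descent step not counted)

18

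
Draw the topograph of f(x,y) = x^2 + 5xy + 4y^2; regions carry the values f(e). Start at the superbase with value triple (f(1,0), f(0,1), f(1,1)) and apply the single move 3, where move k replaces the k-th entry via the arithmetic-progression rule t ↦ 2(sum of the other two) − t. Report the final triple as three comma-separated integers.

start (1,4,10) = (f(1,0),f(0,1),f(1,1))
replace slot 3: 2·(1+4) − 10 = 0 → (1,4,0)

1,4,0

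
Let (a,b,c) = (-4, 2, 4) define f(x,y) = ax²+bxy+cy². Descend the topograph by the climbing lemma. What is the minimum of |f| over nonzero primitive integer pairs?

river: ρ → (4,6,-2)
river: ρ → (-2,6,4)
river: ρ → (4,2,-4)
river: ρ → (-4,6,2)
river: ρ → (2,6,-4)
river: ρ → (-4,2,4)
closes: descent 0, river 6
min |a| on river = 2

2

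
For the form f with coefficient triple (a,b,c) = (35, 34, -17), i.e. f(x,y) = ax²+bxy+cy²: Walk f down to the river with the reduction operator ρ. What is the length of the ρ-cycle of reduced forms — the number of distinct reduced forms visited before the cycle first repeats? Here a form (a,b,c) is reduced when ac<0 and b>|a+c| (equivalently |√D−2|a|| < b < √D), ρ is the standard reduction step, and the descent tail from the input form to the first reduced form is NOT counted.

D = 3536, ⌊√D⌋ = 59
river: ρ → (-17,34,35)
river: ρ → (35,36,-16)
river: ρ → (-16,28,43)
river: ρ → (43,58,-1)
river: ρ → (-1,58,43)
river: ρ → (43,28,-16)
river: ρ → (-16,36,35)
river: ρ → (35,34,-17)
ρ-cycle length = 8 (tail of 0 descent steps not counted)

8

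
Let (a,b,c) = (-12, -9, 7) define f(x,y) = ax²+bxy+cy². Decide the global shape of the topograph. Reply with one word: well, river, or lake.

D = b²−4ac = (-9)² − 4·(-12)·7 = 417
D > 0 non-square ⇒ indefinite ⇒ periodic river

river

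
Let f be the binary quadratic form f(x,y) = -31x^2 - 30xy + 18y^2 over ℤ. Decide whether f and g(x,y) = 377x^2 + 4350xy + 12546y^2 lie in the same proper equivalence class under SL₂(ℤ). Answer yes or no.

D₁ = 3132, D₂ = 3132
river cycle of f (length 6): (18, 30, -31), (-31, 32, 17), (17, 36, -27), (-27, 18, 26), (26, 34, -19), (-19, 42, 18)
river cycle of g (length 6): (18, 30, -31), (-31, 32, 17), (17, 36, -27), (-27, 18, 26), (26, 34, -19), (-19, 42, 18)
cycles coincide ⇒ equivalent

yes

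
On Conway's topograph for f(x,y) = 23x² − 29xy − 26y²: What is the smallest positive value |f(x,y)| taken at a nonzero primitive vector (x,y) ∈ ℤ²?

descent: ρ → (-26,29,23)  [lands on river]
river: ρ → (23,17,-32)
river: ρ → (-32,47,8)
river: ρ → (8,49,-26)
river: ρ → (-26,55,2)
river: ρ → (2,53,-53)
river: ρ → (-53,53,2)
river: ρ → (2,55,-26)
river: ρ → (-26,49,8)
river: ρ → (8,47,-32)
river: ρ → (-32,17,23)
river: ρ → (23,29,-26)
river: ρ → (-26,23,26)
river: ρ → (26,29,-23)
river: ρ → (-23,17,32)
river: ρ → (32,47,-8)
river: ρ → (-8,49,26)
river: ρ → (26,55,-2)
river: ρ → (-2,53,53)
river: ρ → (53,53,-2)
river: ρ → (-2,55,26)
river: ρ → (26,49,-8)
river: ρ → (-8,47,32)
river: ρ → (32,17,-23)
river: ρ → (-23,29,26)
river: ρ → (26,23,-26)
closes: descent 1, river 26
min |a| on river = 2

2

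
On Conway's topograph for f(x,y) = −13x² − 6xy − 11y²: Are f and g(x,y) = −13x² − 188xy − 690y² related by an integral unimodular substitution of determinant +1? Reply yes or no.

D₁ = -536, D₂ = -536
f is negative-definite; reduce −f:
−f: flip: (13,6,11)→(11,-6,13)
−f: reduced (well bottom): (11,-6,13) with a≤c, −a<b≤a
flip sign back: reduced form of f is (-11,6,-13)
g is negative-definite; reduce −g:
−g: translate: b→6 (≡188 mod 26), so (13,188,690)→(13,6,11)
−g: flip: (13,6,11)→(11,-6,13)
−g: reduced (well bottom): (11,-6,13) with a≤c, −a<b≤a
flip sign back: reduced form of g is (-11,6,-13)
reduced forms (-11, 6, -13) vs (-11, 6, -13) ⇒ equivalent

yes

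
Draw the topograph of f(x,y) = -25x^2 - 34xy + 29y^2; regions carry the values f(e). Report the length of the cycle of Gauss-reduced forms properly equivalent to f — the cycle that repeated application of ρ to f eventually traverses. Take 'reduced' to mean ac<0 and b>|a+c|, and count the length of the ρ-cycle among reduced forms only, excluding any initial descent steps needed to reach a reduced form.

D = 4056, ⌊√D⌋ = 63
descent: ρ → (29,34,-25)  [lands on river]
river: ρ → (-25,16,38)
river: ρ → (38,60,-3)
river: ρ → (-3,60,38)
river: ρ → (38,16,-25)
river: ρ → (-25,34,29)
river: ρ → (29,24,-30)
river: ρ → (-30,36,23)
river: ρ → (23,56,-10)
river: ρ → (-10,44,53)
river: ρ → (53,62,-1)
river: ρ → (-1,62,53)
river: ρ → (53,44,-10)
river: ρ → (-10,56,23)
river: ρ → (23,36,-30)
river: ρ → (-30,24,29)
ρ-cycle length = 16 (tail of 1 descent step not counted)

16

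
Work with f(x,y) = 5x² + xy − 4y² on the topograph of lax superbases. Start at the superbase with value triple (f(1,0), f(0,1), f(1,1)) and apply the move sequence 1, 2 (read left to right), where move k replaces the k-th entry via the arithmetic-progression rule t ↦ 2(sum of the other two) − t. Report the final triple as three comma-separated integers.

start (5,-4,2) = (f(1,0),f(0,1),f(1,1))
replace slot 1: 2·((-4)+2) − 5 = -9 → (-9,-4,2)
replace slot 2: 2·((-9)+2) − (-4) = -10 → (-9,-10,2)

-9,-10,2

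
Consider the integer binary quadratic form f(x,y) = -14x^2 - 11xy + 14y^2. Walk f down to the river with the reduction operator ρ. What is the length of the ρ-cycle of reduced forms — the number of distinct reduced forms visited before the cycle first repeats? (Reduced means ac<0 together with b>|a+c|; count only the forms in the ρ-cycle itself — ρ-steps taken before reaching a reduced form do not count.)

D = 905, ⌊√D⌋ = 30
descent: ρ → (14,11,-14)  [lands on river]
river: ρ → (-14,17,11)
river: ρ → (11,27,-4)
river: ρ → (-4,29,4)
river: ρ → (4,27,-11)
river: ρ → (-11,17,14)
ρ-cycle length = 6 (tail of 1 descent step not counted)

6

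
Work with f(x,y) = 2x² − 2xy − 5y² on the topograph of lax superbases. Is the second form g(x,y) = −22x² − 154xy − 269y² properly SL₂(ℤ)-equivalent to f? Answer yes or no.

D₁ = 44, D₂ = 44
river cycle of f (length 2): (2, 6, -1), (-1, 6, 2)
river cycle of g (length 2): (2, 6, -1), (-1, 6, 2)
cycles coincide ⇒ equivalent

yes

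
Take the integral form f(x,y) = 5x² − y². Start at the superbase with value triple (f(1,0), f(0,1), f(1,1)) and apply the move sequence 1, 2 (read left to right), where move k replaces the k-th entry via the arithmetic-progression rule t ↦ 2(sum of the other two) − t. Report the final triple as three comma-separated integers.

start (5,-1,4) = (f(1,0),f(0,1),f(1,1))
replace slot 1: 2·((-1)+4) − 5 = 1 → (1,-1,4)
replace slot 2: 2·(1+4) − (-1) = 11 → (1,11,4)

1,11,4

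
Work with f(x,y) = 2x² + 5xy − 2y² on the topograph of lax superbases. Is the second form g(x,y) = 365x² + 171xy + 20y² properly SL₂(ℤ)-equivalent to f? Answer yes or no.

D₁ = 41, D₂ = 41
river cycle of f (length 10): (-2, 3, 4), (4, 5, -1), (-1, 5, 4), (4, 3, -2), (-2, 5, 2), (2, 3, -4), (-4, 5, 1), (1, 5, -4), (-4, 3, 2), (2, 5, -2)
river cycle of g (length 10): (1, 5, -4), (-4, 3, 2), (2, 5, -2), (-2, 3, 4), (4, 5, -1), (-1, 5, 4), (4, 3, -2), (-2, 5, 2), (2, 3, -4), (-4, 5, 1)
cycles coincide ⇒ equivalent

yes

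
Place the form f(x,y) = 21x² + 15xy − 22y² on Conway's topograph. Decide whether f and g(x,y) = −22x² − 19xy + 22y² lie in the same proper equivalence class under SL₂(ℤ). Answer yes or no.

D₁ = 2073, D₂ = 2297
discriminants differ ⇒ not SL₂(ℤ)-equivalent

no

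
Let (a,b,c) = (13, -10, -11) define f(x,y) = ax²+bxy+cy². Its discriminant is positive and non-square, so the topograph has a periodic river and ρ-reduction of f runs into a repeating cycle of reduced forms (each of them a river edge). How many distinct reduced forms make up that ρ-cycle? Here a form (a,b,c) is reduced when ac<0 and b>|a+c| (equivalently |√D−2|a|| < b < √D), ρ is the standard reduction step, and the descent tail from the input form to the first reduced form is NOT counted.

D = 672, ⌊√D⌋ = 25
descent: ρ → (-11,10,13)  [lands on river]
river: ρ → (13,16,-8)
river: ρ → (-8,16,13)
river: ρ → (13,10,-11)
river: ρ → (-11,12,12)
river: ρ → (12,12,-11)
ρ-cycle length = 6 (tail of 1 descent step not counted)

6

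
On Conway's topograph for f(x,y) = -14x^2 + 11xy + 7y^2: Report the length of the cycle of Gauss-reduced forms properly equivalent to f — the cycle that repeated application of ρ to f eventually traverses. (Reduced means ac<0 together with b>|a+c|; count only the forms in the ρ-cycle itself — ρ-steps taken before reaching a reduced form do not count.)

D = 513, ⌊√D⌋ = 22
river: ρ → (7,17,-8)
river: ρ → (-8,15,9)
river: ρ → (9,21,-2)
river: ρ → (-2,19,19)
river: ρ → (19,19,-2)
river: ρ → (-2,21,9)
river: ρ → (9,15,-8)
river: ρ → (-8,17,7)
river: ρ → (7,11,-14)
river: ρ → (-14,17,4)
river: ρ → (4,15,-18)
river: ρ → (-18,21,1)
river: ρ → (1,21,-18)
river: ρ → (-18,15,4)
river: ρ → (4,17,-14)
river: ρ → (-14,11,7)
ρ-cycle length = 16 (tail of 0 descent steps not counted)

16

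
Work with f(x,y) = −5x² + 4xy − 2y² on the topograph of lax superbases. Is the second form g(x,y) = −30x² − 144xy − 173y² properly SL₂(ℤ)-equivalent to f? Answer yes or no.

D₁ = -24, D₂ = -24
f is negative-definite; reduce −f:
−f: flip: (5,-4,2)→(2,4,5)
−f: translate: b→0 (≡4 mod 4), so (2,4,5)→(2,0,3)
−f: reduced (well bottom): (2,0,3) with a≤c, −a<b≤a
flip sign back: reduced form of f is (-2,0,-3)
g is negative-definite; reduce −g:
−g: translate: b→24 (≡144 mod 60), so (30,144,173)→(30,24,5)
−g: flip: (30,24,5)→(5,-24,30)
−g: translate: b→-4 (≡-24 mod 10), so (5,-24,30)→(5,-4,2)
−g: flip: (5,-4,2)→(2,4,5)
−g: translate: b→0 (≡4 mod 4), so (2,4,5)→(2,0,3)
−g: reduced (well bottom): (2,0,3) with a≤c, −a<b≤a
flip sign back: reduced form of g is (-2,0,-3)
reduced forms (-2, 0, -3) vs (-2, 0, -3) ⇒ equivalent

yes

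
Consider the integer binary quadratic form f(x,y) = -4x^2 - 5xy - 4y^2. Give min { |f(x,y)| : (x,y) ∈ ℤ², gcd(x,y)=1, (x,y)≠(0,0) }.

translate: b→-3 (≡5 mod 8), so (4,5,4)→(4,-3,3)
flip: (4,-3,3)→(3,3,4)
reduced (well bottom): (3,3,4) with a≤c, −a<b≤a
well minimum |f| = |-3| = 3 (negative-definite)

3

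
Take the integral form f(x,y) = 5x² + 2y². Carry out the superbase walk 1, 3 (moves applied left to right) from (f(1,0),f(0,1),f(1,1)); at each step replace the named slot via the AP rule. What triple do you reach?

start (5,2,7) = (f(1,0),f(0,1),f(1,1))
replace slot 1: 2·(2+7) − 5 = 13 → (13,2,7)
replace slot 3: 2·(13+2) − 7 = 23 → (13,2,23)

13,2,23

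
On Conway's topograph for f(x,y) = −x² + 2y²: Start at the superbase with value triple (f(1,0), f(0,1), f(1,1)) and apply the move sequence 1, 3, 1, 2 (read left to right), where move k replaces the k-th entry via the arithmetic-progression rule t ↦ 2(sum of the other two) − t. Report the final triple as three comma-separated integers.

start (-1,2,1) = (f(1,0),f(0,1),f(1,1))
replace slot 1: 2·(2+1) − (-1) = 7 → (7,2,1)
replace slot 3: 2·(7+2) − 1 = 17 → (7,2,17)
replace slot 1: 2·(2+17) − 7 = 31 → (31,2,17)
replace slot 2: 2·(31+17) − 2 = 94 → (31,94,17)

31,94,17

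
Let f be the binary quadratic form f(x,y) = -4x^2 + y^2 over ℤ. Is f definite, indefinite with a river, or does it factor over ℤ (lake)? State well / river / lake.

D = b²−4ac = 0² − 4·(-4)·1 = 16
D = 4² is a perfect square ⇒ form factors over ℤ ⇒ lakes

lake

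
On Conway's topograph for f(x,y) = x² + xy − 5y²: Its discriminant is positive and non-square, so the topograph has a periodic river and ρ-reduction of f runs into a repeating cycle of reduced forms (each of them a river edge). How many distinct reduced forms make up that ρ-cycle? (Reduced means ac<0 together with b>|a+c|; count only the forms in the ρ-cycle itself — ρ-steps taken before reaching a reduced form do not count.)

D = 21, ⌊√D⌋ = 4
descent: ρ → (-5,-1,1)
descent: ρ → (1,3,-3)  [lands on river]
river: ρ → (-3,3,1)
ρ-cycle length = 2 (tail of 2 descent steps not counted)

2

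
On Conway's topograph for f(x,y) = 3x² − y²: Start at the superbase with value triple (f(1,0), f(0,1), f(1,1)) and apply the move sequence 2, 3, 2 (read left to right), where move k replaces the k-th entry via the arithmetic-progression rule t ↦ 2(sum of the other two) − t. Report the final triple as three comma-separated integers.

start (3,-1,2) = (f(1,0),f(0,1),f(1,1))
replace slot 2: 2·(3+2) − (-1) = 11 → (3,11,2)
replace slot 3: 2·(3+11) − 2 = 26 → (3,11,26)
replace slot 2: 2·(3+26) − 11 = 47 → (3,47,26)

3,47,26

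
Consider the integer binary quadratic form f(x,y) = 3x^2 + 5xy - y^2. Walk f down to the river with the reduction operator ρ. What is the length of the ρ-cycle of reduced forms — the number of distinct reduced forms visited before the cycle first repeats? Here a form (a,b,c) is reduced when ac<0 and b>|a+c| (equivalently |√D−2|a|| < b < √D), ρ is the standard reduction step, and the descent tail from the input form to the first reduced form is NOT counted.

D = 37, ⌊√D⌋ = 6
river: ρ → (-1,5,3)
river: ρ → (3,1,-3)
river: ρ → (-3,5,1)
river: ρ → (1,5,-3)
river: ρ → (-3,1,3)
river: ρ → (3,5,-1)
ρ-cycle length = 6 (tail of 0 descent steps not counted)

6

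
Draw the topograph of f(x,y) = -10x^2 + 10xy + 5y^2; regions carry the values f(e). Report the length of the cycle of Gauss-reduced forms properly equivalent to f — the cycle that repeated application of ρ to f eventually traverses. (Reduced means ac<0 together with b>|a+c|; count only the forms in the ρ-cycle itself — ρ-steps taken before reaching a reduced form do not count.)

D = 300, ⌊√D⌋ = 17
river: ρ → (5,10,-10)
river: ρ → (-10,10,5)
ρ-cycle length = 2 (tail of 0 descent steps not counted)

2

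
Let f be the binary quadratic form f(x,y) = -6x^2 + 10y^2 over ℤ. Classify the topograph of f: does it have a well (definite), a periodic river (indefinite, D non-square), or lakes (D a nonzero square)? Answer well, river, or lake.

D = b²−4ac = 0² − 4·(-6)·10 = 240
D > 0 non-square ⇒ indefinite ⇒ periodic river

river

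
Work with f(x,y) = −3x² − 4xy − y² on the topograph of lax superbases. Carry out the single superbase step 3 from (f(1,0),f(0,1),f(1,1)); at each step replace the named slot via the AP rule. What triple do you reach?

start (-3,-1,-8) = (f(1,0),f(0,1),f(1,1))
replace slot 3: 2·((-3)+(-1)) − (-8) = 0 → (-3,-1,0)

-3,-1,0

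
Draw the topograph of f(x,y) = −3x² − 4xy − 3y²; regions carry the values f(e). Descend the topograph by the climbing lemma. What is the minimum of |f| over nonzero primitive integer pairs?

translate: b→-2 (≡4 mod 6), so (3,4,3)→(3,-2,2)
flip: (3,-2,2)→(2,2,3)
reduced (well bottom): (2,2,3) with a≤c, −a<b≤a
well minimum |f| = |-2| = 2 (negative-definite)

2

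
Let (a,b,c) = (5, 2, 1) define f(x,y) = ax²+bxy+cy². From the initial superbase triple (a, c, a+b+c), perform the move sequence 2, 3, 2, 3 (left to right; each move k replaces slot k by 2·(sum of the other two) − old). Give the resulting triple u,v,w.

start (5,1,8) = (f(1,0),f(0,1),f(1,1))
replace slot 2: 2·(5+8) − 1 = 25 → (5,25,8)
replace slot 3: 2·(5+25) − 8 = 52 → (5,25,52)
replace slot 2: 2·(5+52) − 25 = 89 → (5,89,52)
replace slot 3: 2·(5+89) − 52 = 136 → (5,89,136)

5,89,136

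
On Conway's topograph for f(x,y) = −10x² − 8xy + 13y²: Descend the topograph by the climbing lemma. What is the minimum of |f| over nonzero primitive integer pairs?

descent: ρ → (13,8,-10)  [lands on river]
river: ρ → (-10,12,11)
river: ρ → (11,10,-11)
river: ρ → (-11,12,10)
river: ρ → (10,8,-13)
river: ρ → (-13,18,5)
river: ρ → (5,22,-5)
river: ρ → (-5,18,13)
closes: descent 1, river 8
min |a| on river = 5

5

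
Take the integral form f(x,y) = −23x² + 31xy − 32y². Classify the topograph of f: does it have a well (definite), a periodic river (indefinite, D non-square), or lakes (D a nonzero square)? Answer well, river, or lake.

D = b²−4ac = 31² − 4·(-23)·(-32) = -1983
D < 0 ⇒ definite ⇒ every region one sign ⇒ single well

well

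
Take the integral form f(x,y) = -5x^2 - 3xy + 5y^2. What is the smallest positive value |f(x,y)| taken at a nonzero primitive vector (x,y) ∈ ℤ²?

descent: ρ → (5,3,-5)  [lands on river]
river: ρ → (-5,7,3)
river: ρ → (3,5,-7)
river: ρ → (-7,9,1)
river: ρ → (1,9,-7)
river: ρ → (-7,5,3)
river: ρ → (3,7,-5)
river: ρ → (-5,3,5)
river: ρ → (5,7,-3)
river: ρ → (-3,5,7)
river: ρ → (7,9,-1)
river: ρ → (-1,9,7)
river: ρ → (7,5,-3)
river: ρ → (-3,7,5)
closes: descent 1, river 14
min |a| on river = 1

1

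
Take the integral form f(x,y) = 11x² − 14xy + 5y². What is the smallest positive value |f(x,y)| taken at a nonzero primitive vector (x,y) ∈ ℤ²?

translate: b→8 (≡-14 mod 22), so (11,-14,5)→(11,8,2)
flip: (11,8,2)→(2,-8,11)
translate: b→0 (≡-8 mod 4), so (2,-8,11)→(2,0,3)
reduced (well bottom): (2,0,3) with a≤c, −a<b≤a
well minimum = a = 2

2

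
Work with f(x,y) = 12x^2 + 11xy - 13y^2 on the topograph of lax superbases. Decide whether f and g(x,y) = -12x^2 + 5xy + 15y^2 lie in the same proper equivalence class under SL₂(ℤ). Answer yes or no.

D₁ = 745, D₂ = 745
river cycle of f (length 18): (-13, 15, 10), (10, 25, -3), (-3, 23, 18), (18, 13, -8), (-8, 19, 12), (12, 5, -15), (-15, 25, 2), (2, 27, -2), (-2, 25, 15), (15, 5, -12), … (8 more)
river cycle of g (length 18): (15, 25, -2), (-2, 27, 2), (2, 25, -15), (-15, 5, 12), (12, 19, -8), (-8, 13, 18), (18, 23, -3), (-3, 25, 10), (10, 15, -13), (-13, 11, 12), … (8 more)
cycles differ ⇒ inequivalent

no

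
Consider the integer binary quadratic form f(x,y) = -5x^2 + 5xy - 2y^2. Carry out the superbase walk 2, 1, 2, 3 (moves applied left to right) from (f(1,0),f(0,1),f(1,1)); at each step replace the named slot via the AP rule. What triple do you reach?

start (-5,-2,-2) = (f(1,0),f(0,1),f(1,1))
replace slot 2: 2·((-5)+(-2)) − (-2) = -12 → (-5,-12,-2)
replace slot 1: 2·((-12)+(-2)) − (-5) = -23 → (-23,-12,-2)
replace slot 2: 2·((-23)+(-2)) − (-12) = -38 → (-23,-38,-2)
replace slot 3: 2·((-23)+(-38)) − (-2) = -120 → (-23,-38,-120)

-23,-38,-120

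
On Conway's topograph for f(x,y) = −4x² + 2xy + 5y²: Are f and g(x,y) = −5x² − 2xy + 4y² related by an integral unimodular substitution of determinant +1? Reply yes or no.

D₁ = 84, D₂ = 84
river cycle of f (length 6): (5, 8, -1), (-1, 8, 5), (5, 2, -4), (-4, 6, 3), (3, 6, -4), (-4, 2, 5)
river cycle of g (length 6): (4, 2, -5), (-5, 8, 1), (1, 8, -5), (-5, 2, 4), (4, 6, -3), (-3, 6, 4)
cycles differ ⇒ inequivalent

no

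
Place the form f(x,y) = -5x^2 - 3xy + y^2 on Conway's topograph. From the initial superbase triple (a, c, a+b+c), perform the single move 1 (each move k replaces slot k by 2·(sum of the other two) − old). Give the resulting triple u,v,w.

start (-5,1,-7) = (f(1,0),f(0,1),f(1,1))
replace slot 1: 2·(1+(-7)) − (-5) = -7 → (-7,1,-7)

-7,1,-7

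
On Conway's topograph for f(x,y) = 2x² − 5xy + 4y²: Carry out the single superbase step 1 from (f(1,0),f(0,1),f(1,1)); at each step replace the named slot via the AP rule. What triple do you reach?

start (2,4,1) = (f(1,0),f(0,1),f(1,1))
replace slot 1: 2·(4+1) − 2 = 8 → (8,4,1)

8,4,1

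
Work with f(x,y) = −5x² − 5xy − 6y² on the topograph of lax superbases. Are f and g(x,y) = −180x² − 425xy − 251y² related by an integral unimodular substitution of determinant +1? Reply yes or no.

D₁ = -95, D₂ = -95
f is negative-definite; reduce −f:
−f: reduced (well bottom): (5,5,6) with a≤c, −a<b≤a
flip sign back: reduced form of f is (-5,-5,-6)
g is negative-definite; reduce −g:
−g: translate: b→65 (≡425 mod 360), so (180,425,251)→(180,65,6)
−g: flip: (180,65,6)→(6,-65,180)
−g: translate: b→-5 (≡-65 mod 12), so (6,-65,180)→(6,-5,5)
−g: flip: (6,-5,5)→(5,5,6)
−g: reduced (well bottom): (5,5,6) with a≤c, −a<b≤a
flip sign back: reduced form of g is (-5,-5,-6)
reduced forms (-5, -5, -6) vs (-5, -5, -6) ⇒ equivalent

yes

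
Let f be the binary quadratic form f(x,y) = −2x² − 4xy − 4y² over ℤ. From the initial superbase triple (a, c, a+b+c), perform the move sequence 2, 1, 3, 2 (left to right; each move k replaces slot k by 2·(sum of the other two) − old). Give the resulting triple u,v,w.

start (-2,-4,-10) = (f(1,0),f(0,1),f(1,1))
replace slot 2: 2·((-2)+(-10)) − (-4) = -20 → (-2,-20,-10)
replace slot 1: 2·((-20)+(-10)) − (-2) = -58 → (-58,-20,-10)
replace slot 3: 2·((-58)+(-20)) − (-10) = -146 → (-58,-20,-146)
replace slot 2: 2·((-58)+(-146)) − (-20) = -388 → (-58,-388,-146)

-58,-388,-146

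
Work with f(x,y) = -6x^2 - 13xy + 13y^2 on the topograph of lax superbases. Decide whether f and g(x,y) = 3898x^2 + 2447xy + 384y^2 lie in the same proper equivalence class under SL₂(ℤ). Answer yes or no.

D₁ = 481, D₂ = 481
river cycle of f (length 26): (13, 13, -6), (-6, 11, 15), (15, 19, -2), (-2, 21, 5), (5, 19, -6), (-6, 17, 8), (8, 15, -8), (-8, 17, 6), (6, 19, -5), (-5, 21, 2), … (16 more)
river cycle of g (length 26): (13, 13, -6), (-6, 11, 15), (15, 19, -2), (-2, 21, 5), (5, 19, -6), (-6, 17, 8), (8, 15, -8), (-8, 17, 6), (6, 19, -5), (-5, 21, 2), … (16 more)
cycles coincide ⇒ equivalent

yes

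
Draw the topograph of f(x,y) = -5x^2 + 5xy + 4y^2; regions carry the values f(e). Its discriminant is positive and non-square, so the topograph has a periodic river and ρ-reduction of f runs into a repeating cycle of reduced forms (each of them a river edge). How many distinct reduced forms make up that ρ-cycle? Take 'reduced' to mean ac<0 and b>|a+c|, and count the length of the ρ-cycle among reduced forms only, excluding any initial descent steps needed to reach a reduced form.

D = 105, ⌊√D⌋ = 10
river: ρ → (4,3,-6)
river: ρ → (-6,9,1)
river: ρ → (1,9,-6)
river: ρ → (-6,3,4)
river: ρ → (4,5,-5)
river: ρ → (-5,5,4)
ρ-cycle length = 6 (tail of 0 descent steps not counted)

6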